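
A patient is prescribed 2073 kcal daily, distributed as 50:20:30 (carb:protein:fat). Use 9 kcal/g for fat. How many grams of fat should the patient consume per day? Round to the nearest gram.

Fat energy = 30% × 2073 = 621.9 kcal.
At 9 kcal/g: 621.9 ÷ 9 = 69.1 g.

69 g/day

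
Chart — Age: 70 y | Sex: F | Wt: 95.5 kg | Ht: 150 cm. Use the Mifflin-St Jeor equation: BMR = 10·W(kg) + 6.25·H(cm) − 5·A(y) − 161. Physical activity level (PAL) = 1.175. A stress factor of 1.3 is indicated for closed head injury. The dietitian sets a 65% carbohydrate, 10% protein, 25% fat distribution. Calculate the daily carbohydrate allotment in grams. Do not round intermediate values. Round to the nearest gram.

343 g/day

Mifflin-St Jeor (female): BMR = 10(95.5) + 6.25(150) − 5(70) − 161 = 955 + 937.5 − 350 − 161 = 1381.5 kcal/day.
TEE = 1381.5 × 1.175 = 1623.2625 kcal/day.
With stress factor 1.3: 1623.2625 × 1.3 = 2110.2413 kcal/day.
Carbohydrate energy = 65% × 2110.2413 = 1371.6568 kcal.
Carbohydrate = 1371.6568 ÷ 4 kcal/g = 342.9142 g.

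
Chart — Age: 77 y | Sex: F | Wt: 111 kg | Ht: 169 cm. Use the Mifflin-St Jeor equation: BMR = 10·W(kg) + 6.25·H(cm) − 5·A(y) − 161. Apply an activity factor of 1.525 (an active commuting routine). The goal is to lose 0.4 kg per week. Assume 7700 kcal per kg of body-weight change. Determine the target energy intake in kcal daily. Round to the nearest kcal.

Mifflin-St Jeor (female): BMR = 10(111) + 6.25(169) − 5(77) − 161 = 1110 + 1056.25 − 385 − 161 = 1620.25 kcal/day.
TEE = 1620.25 × 1.525 = 2470.8813 kcal/day.
Required daily deficit = 0.4 × 7700 ÷ 7 = 440 kcal/day.
Target intake = 2470.8813 − 440 = 2030.8813 kcal/day.

2031 kcal daily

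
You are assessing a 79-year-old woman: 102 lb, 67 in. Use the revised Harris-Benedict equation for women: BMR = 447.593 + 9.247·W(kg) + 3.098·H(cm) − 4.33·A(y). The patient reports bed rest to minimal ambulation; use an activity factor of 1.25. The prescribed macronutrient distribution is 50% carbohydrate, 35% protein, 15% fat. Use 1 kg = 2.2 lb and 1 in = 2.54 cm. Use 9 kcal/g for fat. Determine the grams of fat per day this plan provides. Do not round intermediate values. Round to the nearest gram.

Convert to metric: weight = 102 ÷ 2.2 = 46.3636 kg; height = 67 × 2.54 = 170.18 cm.
Harris-Benedict: BMR = 447.593 + 9.247(46.3636) + 3.098(170.18) − 4.33(79) = 1061.4652 kcal/day.
TEE = 1061.4652 × 1.25 = 1326.8315 kcal/day.
Fat energy = 15% × 1326.8315 = 199.0247 kcal.
Fat = 199.0247 ÷ 9 kcal/g = 22.1139 g.

22 g/day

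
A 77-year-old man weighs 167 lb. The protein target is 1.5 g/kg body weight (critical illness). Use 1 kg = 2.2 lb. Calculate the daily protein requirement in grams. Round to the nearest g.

Weight in kg = 167 ÷ 2.2 = 75.9091 kg.
Protein = 1.5 g/kg × 75.9091 kg = 113.8636 g/day.

114 g/day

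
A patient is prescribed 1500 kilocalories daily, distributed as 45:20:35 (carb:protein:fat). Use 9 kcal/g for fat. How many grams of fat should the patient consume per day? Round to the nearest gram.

Fat energy = 35% × 1500 = 525 kcal.
At 9 kcal/g: 525 ÷ 9 = 58.3333 g.

58 g/day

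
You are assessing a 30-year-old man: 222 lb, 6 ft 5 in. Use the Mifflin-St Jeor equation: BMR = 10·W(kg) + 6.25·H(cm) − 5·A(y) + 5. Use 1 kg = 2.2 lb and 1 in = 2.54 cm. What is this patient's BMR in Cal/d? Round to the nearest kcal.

Convert to metric: weight = 222 ÷ 2.2 = 100.9091 kg; height = (6×12 + 5) × 2.54 = 77 × 2.54 = 195.58 cm.
Mifflin-St Jeor (male): BMR = 10(100.9091) + 6.25(195.58) − 5(30) + 5 = 1009.0909 + 1222.375 − 150 + 5 = 2086.4659 kcal/day.

2086 Cal/d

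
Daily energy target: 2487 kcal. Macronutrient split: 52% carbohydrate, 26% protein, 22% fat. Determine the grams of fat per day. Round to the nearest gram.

Fat energy = 22% × 2487 = 547.14 kcal.
At 9 kcal/g: 547.14 ÷ 9 = 60.7933 g.

61 g/day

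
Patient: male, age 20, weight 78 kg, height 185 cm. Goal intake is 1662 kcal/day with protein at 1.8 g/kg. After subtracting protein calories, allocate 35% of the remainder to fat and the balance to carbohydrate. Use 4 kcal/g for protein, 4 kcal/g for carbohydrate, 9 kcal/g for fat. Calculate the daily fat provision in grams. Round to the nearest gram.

Protein = 1.8 × 78 = 140.4 g → 140.4 × 4 = 561.6 kcal.
Non-protein calories = 1662 − 561.6 = 1100.4 kcal.
Fat: 35% × 1100.4 = 385.14 kcal; carbohydrate: 715.26 kcal.
Fat: 385.14 kcal ÷ 9 kcal/g = 42.7933 g.

43 g/day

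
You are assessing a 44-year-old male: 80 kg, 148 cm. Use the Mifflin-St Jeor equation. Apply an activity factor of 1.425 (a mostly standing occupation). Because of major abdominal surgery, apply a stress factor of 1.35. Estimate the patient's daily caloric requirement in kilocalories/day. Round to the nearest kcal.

Mifflin-St Jeor (male): BMR = 10(80) + 6.25(148) − 5(44) + 5 = 800 + 925 − 220 + 5 = 1510 kcal/day.
TEE = BMR × activity factor = 1510 × 1.425 = 2151.75 kcal/day.
Apply stress factor: 2151.75 × 1.35 = 2904.8625 kcal/day.

2905 kilocalories/day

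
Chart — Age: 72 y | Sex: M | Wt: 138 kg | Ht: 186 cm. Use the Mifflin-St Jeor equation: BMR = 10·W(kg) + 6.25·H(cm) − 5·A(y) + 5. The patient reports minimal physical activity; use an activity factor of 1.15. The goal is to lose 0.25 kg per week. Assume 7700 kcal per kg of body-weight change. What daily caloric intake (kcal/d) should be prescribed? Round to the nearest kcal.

Mifflin-St Jeor (male): BMR = 10(138) + 6.25(186) − 5(72) + 5 = 1380 + 1162.5 − 360 + 5 = 2187.5 kcal/day.
TEE = 2187.5 × 1.15 = 2515.625 kcal/day.
Required daily deficit = 0.25 × 7700 ÷ 7 = 275 kcal/day.
Target intake = 2515.625 − 275 = 2240.625 kcal/day.

2241 kcal/d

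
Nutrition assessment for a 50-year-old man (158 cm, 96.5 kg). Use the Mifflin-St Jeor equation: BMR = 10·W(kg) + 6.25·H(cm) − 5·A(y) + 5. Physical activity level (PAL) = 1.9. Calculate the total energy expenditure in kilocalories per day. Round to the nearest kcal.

Mifflin-St Jeor (male): BMR = 10(96.5) + 6.25(158) − 5(50) + 5 = 965 + 987.5 − 250 + 5 = 1707.5 kcal/day.
TEE = BMR × activity factor = 1707.5 × 1.9 = 3244.25 kcal/day.

3244 kilocalories per day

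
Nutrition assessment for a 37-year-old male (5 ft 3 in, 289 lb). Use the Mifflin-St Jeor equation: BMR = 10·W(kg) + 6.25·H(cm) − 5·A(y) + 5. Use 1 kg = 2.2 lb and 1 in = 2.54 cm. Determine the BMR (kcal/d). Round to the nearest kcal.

2134 kcal/d

Convert to metric: weight = 289 ÷ 2.2 = 131.3636 kg; height = (5×12 + 3) × 2.54 = 63 × 2.54 = 160.02 cm.
Mifflin-St Jeor (male): BMR = 10(131.3636) + 6.25(160.02) − 5(37) + 5 = 1313.6364 + 1000.125 − 185 + 5 = 2133.7614 kcal/day.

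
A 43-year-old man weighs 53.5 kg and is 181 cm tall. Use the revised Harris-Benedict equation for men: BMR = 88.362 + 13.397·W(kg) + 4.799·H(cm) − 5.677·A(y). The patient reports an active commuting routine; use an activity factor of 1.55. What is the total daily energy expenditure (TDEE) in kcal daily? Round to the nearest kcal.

Harris-Benedict: BMR = 88.362 + 13.397(53.5) + 4.799(181) − 5.677(43) = 1429.6095 kcal/day.
TEE = BMR × activity factor = 1429.6095 × 1.55 = 2215.8947 kcal/day.

2216 kcal daily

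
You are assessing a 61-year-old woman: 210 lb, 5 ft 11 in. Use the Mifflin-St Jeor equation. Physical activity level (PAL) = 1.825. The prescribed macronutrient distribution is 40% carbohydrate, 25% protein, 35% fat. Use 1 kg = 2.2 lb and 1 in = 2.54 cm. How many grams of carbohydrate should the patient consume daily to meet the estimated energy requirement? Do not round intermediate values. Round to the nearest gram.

295 g/day

Convert to metric: weight = 210 ÷ 2.2 = 95.4545 kg; height = (5×12 + 11) × 2.54 = 71 × 2.54 = 180.34 cm.
Mifflin-St Jeor (female): BMR = 10(95.4545) + 6.25(180.34) − 5(61) − 161 = 954.5455 + 1127.125 − 305 − 161 = 1615.6705 kcal/day.
TEE = 1615.6705 × 1.825 = 2948.5986 kcal/day.
Carbohydrate energy = 40% × 2948.5986 = 1179.4394 kcal.
Carbohydrate = 1179.4394 ÷ 4 kcal/g = 294.8599 g.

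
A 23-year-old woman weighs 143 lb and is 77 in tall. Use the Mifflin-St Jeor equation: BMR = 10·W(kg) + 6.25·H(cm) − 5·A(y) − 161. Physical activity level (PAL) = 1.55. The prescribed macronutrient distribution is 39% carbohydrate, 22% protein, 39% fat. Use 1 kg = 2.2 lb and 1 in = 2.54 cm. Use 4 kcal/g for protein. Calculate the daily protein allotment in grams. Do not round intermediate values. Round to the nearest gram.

Convert to metric: weight = 143 ÷ 2.2 = 65 kg; height = 77 × 2.54 = 195.58 cm.
Mifflin-St Jeor (female): BMR = 10(65) + 6.25(195.58) − 5(23) − 161 = 650 + 1222.375 − 115 − 161 = 1596.375 kcal/day.
TEE = 1596.375 × 1.55 = 2474.3813 kcal/day.
Protein energy = 22% × 2474.3813 = 544.3639 kcal.
Protein = 544.3639 ÷ 4 kcal/g = 136.091 g.

136 g/day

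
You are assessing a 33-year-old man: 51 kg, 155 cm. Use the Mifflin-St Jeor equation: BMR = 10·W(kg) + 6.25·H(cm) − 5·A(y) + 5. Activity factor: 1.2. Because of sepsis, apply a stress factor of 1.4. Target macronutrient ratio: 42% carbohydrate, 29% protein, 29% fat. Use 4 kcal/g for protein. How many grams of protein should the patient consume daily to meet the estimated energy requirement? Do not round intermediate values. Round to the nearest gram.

161 g/day

Mifflin-St Jeor (male): BMR = 10(51) + 6.25(155) − 5(33) + 5 = 510 + 968.75 − 165 + 5 = 1318.75 kcal/day.
TEE = 1318.75 × 1.2 = 1582.5 kcal/day.
With stress factor 1.4: 1582.5 × 1.4 = 2215.5 kcal/day.
Protein energy = 29% × 2215.5 = 642.495 kcal.
Protein = 642.495 ÷ 4 kcal/g = 160.6238 g.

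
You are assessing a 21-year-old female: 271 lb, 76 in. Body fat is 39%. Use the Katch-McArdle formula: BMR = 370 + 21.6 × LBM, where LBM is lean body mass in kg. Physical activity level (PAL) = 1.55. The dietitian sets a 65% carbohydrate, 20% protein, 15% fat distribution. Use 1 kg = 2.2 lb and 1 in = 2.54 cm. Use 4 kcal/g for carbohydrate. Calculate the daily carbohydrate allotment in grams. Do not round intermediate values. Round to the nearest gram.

Convert to metric: weight = 271 ÷ 2.2 = 123.1818 kg; height = 76 × 2.54 = 193.04 cm.
LBM = 123.1818 × (1 − 0.39) = 75.1409 kg. Katch-McArdle: BMR = 370 + 21.6 × 75.1409 = 1993.0436 kcal/day.
TEE = 1993.0436 × 1.55 = 3089.2176 kcal/day.
Carbohydrate energy = 65% × 3089.2176 = 2007.9915 kcal.
Carbohydrate = 2007.9915 ÷ 4 kcal/g = 501.9979 g.

502 g/day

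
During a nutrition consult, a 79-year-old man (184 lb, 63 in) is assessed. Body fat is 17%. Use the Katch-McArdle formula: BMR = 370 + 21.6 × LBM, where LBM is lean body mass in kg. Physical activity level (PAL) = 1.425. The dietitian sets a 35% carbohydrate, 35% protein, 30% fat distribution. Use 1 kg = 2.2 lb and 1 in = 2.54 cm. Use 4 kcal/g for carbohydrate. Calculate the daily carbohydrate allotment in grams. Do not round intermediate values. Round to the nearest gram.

233 g/day

Convert to metric: weight = 184 ÷ 2.2 = 83.6364 kg; height = 63 × 2.54 = 160.02 cm.
LBM = 83.6364 × (1 − 0.17) = 69.4182 kg. Katch-McArdle: BMR = 370 + 21.6 × 69.4182 = 1869.4327 kcal/day.
TEE = 1869.4327 × 1.425 = 2663.9416 kcal/day.
Carbohydrate energy = 35% × 2663.9416 = 932.3796 kcal.
Carbohydrate = 932.3796 ÷ 4 kcal/g = 233.0949 g.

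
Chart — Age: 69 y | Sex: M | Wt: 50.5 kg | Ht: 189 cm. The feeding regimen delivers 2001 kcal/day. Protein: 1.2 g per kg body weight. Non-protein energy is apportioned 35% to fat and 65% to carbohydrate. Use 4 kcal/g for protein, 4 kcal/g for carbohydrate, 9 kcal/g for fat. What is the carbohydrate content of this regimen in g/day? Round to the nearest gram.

Protein = 1.2 × 50.5 = 60.6 g → 60.6 × 4 = 242.4 kcal.
Non-protein calories = 2001 − 242.4 = 1758.6 kcal.
Fat: 35% × 1758.6 = 615.51 kcal; carbohydrate: 1143.09 kcal.
Carbohydrate: 1143.09 kcal ÷ 4 kcal/g = 285.7725 g.

286 g/day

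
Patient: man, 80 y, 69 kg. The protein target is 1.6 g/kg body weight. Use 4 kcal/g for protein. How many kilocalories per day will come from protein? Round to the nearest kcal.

442 kcal/day

Protein = 1.6 g/kg × 69 kg = 110.4 g/day.
Protein energy = 110.4 g × 4 kcal/g = 441.6 kcal/day.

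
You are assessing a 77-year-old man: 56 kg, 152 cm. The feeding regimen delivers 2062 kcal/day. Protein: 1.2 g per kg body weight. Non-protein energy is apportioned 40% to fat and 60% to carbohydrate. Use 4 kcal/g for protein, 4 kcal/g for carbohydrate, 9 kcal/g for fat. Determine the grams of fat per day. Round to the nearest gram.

Protein = 1.2 × 56 = 67.2 g → 67.2 × 4 = 268.8 kcal.
Non-protein calories = 2062 − 268.8 = 1793.2 kcal.
Fat: 40% × 1793.2 = 717.28 kcal; carbohydrate: 1075.92 kcal.
Fat: 717.28 kcal ÷ 9 kcal/g = 79.6978 g.

80 g/day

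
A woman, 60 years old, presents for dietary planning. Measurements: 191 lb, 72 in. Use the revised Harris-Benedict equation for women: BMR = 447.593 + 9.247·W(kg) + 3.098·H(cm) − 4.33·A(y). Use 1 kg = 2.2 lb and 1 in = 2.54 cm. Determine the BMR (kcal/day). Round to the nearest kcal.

Convert to metric: weight = 191 ÷ 2.2 = 86.8182 kg; height = 72 × 2.54 = 182.88 cm.
Harris-Benedict: BMR = 447.593 + 9.247(86.8182) + 3.098(182.88) − 4.33(60) = 1557.163 kcal/day.

1557 kcal/day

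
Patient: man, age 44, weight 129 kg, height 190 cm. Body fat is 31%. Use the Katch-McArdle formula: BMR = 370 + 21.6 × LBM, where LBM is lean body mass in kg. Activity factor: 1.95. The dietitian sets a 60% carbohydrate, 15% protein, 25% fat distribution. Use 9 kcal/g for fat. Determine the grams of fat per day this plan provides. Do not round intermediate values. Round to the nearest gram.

LBM = 129 × (1 − 0.31) = 89.01 kg. Katch-McArdle: BMR = 370 + 21.6 × 89.01 = 2292.616 kcal/day.
TEE = 2292.616 × 1.95 = 4470.6012 kcal/day.
Fat energy = 25% × 4470.6012 = 1117.6503 kcal.
Fat = 1117.6503 ÷ 9 kcal/g = 124.1834 g.

124 g/day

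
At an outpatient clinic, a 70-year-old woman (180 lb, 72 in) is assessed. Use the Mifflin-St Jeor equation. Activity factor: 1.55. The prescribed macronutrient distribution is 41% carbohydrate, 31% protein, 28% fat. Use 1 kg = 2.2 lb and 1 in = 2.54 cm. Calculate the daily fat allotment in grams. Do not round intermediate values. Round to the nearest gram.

Convert to metric: weight = 180 ÷ 2.2 = 81.8182 kg; height = 72 × 2.54 = 182.88 cm.
Mifflin-St Jeor (female): BMR = 10(81.8182) + 6.25(182.88) − 5(70) − 161 = 818.1818 + 1143 − 350 − 161 = 1450.1818 kcal/day.
TEE = 1450.1818 × 1.55 = 2247.7818 kcal/day.
Fat energy = 28% × 2247.7818 = 629.3789 kcal.
Fat = 629.3789 ÷ 9 kcal/g = 69.931 g.

70 g/day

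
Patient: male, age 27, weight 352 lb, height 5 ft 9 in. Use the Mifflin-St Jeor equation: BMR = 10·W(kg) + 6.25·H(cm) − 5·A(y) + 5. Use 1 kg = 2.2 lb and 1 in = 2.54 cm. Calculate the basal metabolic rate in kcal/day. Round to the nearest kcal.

2565 kcal/day

Convert to metric: weight = 352 ÷ 2.2 = 160 kg; height = (5×12 + 9) × 2.54 = 69 × 2.54 = 175.26 cm.
Mifflin-St Jeor (male): BMR = 10(160) + 6.25(175.26) − 5(27) + 5 = 1600 + 1095.375 − 135 + 5 = 2565.375 kcal/day.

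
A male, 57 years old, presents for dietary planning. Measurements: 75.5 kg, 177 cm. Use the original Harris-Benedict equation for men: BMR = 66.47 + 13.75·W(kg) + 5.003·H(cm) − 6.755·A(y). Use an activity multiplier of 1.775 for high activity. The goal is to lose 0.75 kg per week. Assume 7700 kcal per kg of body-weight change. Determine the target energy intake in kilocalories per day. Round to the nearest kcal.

2024 kilocalories per day

Harris-Benedict: BMR = 66.47 + 13.75(75.5) + 5.003(177) − 6.755(57) = 1605.091 kcal/day.
TEE = 1605.091 × 1.775 = 2849.0365 kcal/day.
Required daily deficit = 0.75 × 7700 ÷ 7 = 825 kcal/day.
Target intake = 2849.0365 − 825 = 2024.0365 kcal/day.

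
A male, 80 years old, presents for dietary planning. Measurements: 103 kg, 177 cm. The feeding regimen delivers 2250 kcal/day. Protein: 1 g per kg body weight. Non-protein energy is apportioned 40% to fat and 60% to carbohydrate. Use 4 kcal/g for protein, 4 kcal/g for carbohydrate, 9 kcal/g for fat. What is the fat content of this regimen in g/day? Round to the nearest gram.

82 g/day

Protein = 1 × 103 = 103 g → 103 × 4 = 412 kcal.
Non-protein calories = 2250 − 412 = 1838 kcal.
Fat: 40% × 1838 = 735.2 kcal; carbohydrate: 1102.8 kcal.
Fat: 735.2 kcal ÷ 9 kcal/g = 81.6889 g.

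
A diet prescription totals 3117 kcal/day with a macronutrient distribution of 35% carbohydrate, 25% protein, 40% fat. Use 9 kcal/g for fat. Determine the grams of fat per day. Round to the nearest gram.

139 g/day

Fat energy = 40% × 3117 = 1246.8 kcal.
At 9 kcal/g: 1246.8 ÷ 9 = 138.5333 g.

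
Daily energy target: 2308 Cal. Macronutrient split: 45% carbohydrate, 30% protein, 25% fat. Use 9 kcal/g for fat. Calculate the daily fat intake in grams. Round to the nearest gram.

Fat energy = 25% × 2308 = 577 kcal.
At 9 kcal/g: 577 ÷ 9 = 64.1111 g.

64 g/day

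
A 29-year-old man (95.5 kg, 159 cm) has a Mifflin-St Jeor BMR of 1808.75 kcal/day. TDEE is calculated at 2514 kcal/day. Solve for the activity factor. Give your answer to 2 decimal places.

1.39

Activity factor = TEE ÷ BMR = 2514 ÷ 1808.75 = 1.39.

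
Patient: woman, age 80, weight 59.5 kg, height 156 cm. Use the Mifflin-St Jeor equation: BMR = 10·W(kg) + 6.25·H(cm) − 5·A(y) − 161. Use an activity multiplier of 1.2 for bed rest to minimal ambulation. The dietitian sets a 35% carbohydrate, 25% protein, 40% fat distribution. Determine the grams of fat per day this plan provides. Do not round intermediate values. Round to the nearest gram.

Mifflin-St Jeor (female): BMR = 10(59.5) + 6.25(156) − 5(80) − 161 = 595 + 975 − 400 − 161 = 1009 kcal/day.
TEE = 1009 × 1.2 = 1210.8 kcal/day.
Fat energy = 40% × 1210.8 = 484.32 kcal.
Fat = 484.32 ÷ 9 kcal/g = 53.8133 g.

54 g/day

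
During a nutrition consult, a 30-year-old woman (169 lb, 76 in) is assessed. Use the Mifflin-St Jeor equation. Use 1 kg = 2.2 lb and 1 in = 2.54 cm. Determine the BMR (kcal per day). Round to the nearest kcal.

1664 kcal per day

Convert to metric: weight = 169 ÷ 2.2 = 76.8182 kg; height = 76 × 2.54 = 193.04 cm.
Mifflin-St Jeor (female): BMR = 10(76.8182) + 6.25(193.04) − 5(30) − 161 = 768.1818 + 1206.5 − 150 − 161 = 1663.6818 kcal/day.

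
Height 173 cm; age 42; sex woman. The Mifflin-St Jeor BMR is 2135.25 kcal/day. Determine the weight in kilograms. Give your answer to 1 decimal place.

142.5 kg

2135.25 = 10·W + 6.25(173) − 5(42) − 161
10·W = 2135.25 − 710.25 = 1425, so W = 142.5 kg.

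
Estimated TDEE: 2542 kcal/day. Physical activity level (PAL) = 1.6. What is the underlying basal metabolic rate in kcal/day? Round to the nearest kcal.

BMR = TEE ÷ activity factor = 2542 ÷ 1.6 = 1588.75 kcal/day.

1589 kcal/day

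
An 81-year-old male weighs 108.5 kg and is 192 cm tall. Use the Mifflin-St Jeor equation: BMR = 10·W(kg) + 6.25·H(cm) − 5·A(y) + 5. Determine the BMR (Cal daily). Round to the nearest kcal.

1885 Cal daily

Mifflin-St Jeor (male): BMR = 10(108.5) + 6.25(192) − 5(81) + 5 = 1085 + 1200 − 405 + 5 = 1885 kcal/day.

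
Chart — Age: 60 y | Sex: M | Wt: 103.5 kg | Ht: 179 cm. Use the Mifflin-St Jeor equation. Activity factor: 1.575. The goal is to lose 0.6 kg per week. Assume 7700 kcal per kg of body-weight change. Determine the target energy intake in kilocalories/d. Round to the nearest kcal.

Mifflin-St Jeor (male): BMR = 10(103.5) + 6.25(179) − 5(60) + 5 = 1035 + 1118.75 − 300 + 5 = 1858.75 kcal/day.
TEE = 1858.75 × 1.575 = 2927.5313 kcal/day.
Required daily deficit = 0.6 × 7700 ÷ 7 = 660 kcal/day.
Target intake = 2927.5313 − 660 = 2267.5313 kcal/day.

2268 kilocalories/d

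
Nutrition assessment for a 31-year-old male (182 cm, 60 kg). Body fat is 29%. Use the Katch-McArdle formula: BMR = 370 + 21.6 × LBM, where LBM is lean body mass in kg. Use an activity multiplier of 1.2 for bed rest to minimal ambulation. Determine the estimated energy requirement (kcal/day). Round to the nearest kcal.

LBM = 60 × (1 − 0.29) = 42.6 kg. Katch-McArdle: BMR = 370 + 21.6 × 42.6 = 1290.16 kcal/day.
TEE = BMR × activity factor = 1290.16 × 1.2 = 1548.192 kcal/day.

1548 kcal/day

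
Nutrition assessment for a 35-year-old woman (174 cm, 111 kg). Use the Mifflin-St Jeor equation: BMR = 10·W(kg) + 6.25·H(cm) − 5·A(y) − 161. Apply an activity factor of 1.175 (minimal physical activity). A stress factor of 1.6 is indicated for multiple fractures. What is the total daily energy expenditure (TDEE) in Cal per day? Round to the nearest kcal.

3500 Cal per day

Mifflin-St Jeor (female): BMR = 10(111) + 6.25(174) − 5(35) − 161 = 1110 + 1087.5 − 175 − 161 = 1861.5 kcal/day.
TEE = BMR × activity factor = 1861.5 × 1.175 = 2187.2625 kcal/day.
Apply stress factor: 2187.2625 × 1.6 = 3499.62 kcal/day.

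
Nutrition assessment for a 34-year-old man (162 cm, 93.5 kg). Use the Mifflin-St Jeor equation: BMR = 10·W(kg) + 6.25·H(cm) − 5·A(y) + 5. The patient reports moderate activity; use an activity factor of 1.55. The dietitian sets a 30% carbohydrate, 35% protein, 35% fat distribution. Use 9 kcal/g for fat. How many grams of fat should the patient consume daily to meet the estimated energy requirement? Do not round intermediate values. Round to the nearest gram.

107 g/day

Mifflin-St Jeor (male): BMR = 10(93.5) + 6.25(162) − 5(34) + 5 = 935 + 1012.5 − 170 + 5 = 1782.5 kcal/day.
TEE = 1782.5 × 1.55 = 2762.875 kcal/day.
Fat energy = 35% × 2762.875 = 967.0063 kcal.
Fat = 967.0063 ÷ 9 kcal/g = 107.4451 g.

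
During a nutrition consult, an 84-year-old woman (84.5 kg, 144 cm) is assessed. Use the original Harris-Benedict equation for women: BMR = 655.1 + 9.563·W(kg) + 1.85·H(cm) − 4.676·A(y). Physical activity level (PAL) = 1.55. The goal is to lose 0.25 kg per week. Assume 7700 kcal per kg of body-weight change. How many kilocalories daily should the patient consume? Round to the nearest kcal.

1797 kilocalories daily

Harris-Benedict: BMR = 655.1 + 9.563(84.5) + 1.85(144) − 4.676(84) = 1336.7895 kcal/day.
TEE = 1336.7895 × 1.55 = 2072.0237 kcal/day.
Required daily deficit = 0.25 × 7700 ÷ 7 = 275 kcal/day.
Target intake = 2072.0237 − 275 = 1797.0237 kcal/day.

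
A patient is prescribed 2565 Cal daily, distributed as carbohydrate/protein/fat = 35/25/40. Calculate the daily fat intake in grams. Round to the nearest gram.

114 g/day

Fat energy = 40% × 2565 = 1026 kcal.
At 9 kcal/g: 1026 ÷ 9 = 114 g.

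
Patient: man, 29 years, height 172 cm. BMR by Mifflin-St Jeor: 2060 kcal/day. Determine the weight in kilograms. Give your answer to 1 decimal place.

112.5 kg

2060 = 10·W + 6.25(172) − 5(29) + 5
10·W = 2060 − 935 = 1125, so W = 112.5 kg.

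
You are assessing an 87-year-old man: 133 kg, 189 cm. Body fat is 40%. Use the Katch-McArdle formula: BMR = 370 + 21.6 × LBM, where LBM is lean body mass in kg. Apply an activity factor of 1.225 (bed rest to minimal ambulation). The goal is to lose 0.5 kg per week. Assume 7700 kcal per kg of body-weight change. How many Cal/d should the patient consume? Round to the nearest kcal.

LBM = 133 × (1 − 0.4) = 79.8 kg. Katch-McArdle: BMR = 370 + 21.6 × 79.8 = 2093.68 kcal/day.
TEE = 2093.68 × 1.225 = 2564.758 kcal/day.
Required daily deficit = 0.5 × 7700 ÷ 7 = 550 kcal/day.
Target intake = 2564.758 − 550 = 2014.758 kcal/day.

2015 Cal/d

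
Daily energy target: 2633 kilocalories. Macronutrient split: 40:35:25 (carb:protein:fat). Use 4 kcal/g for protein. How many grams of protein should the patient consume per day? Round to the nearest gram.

Protein energy = 35% × 2633 = 921.55 kcal.
At 4 kcal/g: 921.55 ÷ 4 = 230.3875 g.

230 g/day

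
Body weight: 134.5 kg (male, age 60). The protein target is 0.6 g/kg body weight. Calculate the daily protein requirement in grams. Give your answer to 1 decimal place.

Protein = 0.6 g/kg × 134.5 kg = 80.7 g/day.

80.7 g/day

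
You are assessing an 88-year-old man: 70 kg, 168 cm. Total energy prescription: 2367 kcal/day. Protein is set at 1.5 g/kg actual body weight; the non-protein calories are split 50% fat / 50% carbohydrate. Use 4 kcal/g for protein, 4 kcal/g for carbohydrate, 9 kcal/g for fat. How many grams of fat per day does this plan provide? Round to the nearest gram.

108 g/day

Protein = 1.5 × 70 = 105 g → 105 × 4 = 420 kcal.
Non-protein calories = 2367 − 420 = 1947 kcal.
Fat: 50% × 1947 = 973.5 kcal; carbohydrate: 973.5 kcal.
Fat: 973.5 kcal ÷ 9 kcal/g = 108.1667 g.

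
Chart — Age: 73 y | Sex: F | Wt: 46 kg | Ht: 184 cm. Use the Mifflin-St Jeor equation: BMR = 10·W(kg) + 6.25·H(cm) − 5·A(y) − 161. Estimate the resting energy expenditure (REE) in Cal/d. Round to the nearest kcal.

Mifflin-St Jeor (female): BMR = 10(46) + 6.25(184) − 5(73) − 161 = 460 + 1150 − 365 − 161 = 1084 kcal/day.

1084 Cal/d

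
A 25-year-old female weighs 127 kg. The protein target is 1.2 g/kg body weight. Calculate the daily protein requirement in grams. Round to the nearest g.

Protein = 1.2 g/kg × 127 kg = 152.4 g/day.

152 g/day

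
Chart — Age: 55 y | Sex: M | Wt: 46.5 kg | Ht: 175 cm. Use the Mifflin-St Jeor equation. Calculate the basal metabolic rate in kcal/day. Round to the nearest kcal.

Mifflin-St Jeor (male): BMR = 10(46.5) + 6.25(175) − 5(55) + 5 = 465 + 1093.75 − 275 + 5 = 1288.75 kcal/day.

1289 kcal/day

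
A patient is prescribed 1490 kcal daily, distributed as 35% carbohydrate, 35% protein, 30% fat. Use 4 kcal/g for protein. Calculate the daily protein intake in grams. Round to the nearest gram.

Protein energy = 35% × 1490 = 521.5 kcal.
At 4 kcal/g: 521.5 ÷ 4 = 130.375 g.

130 g/day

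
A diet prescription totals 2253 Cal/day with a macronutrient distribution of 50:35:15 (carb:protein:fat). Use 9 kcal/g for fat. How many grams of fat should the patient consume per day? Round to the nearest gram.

Fat energy = 15% × 2253 = 337.95 kcal.
At 9 kcal/g: 337.95 ÷ 9 = 37.55 g.

38 g/day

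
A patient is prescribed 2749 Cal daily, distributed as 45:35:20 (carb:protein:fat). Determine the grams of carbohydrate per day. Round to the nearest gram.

309 g/day

Carbohydrate energy = 45% × 2749 = 1237.05 kcal.
At 4 kcal/g: 1237.05 ÷ 4 = 309.2625 g.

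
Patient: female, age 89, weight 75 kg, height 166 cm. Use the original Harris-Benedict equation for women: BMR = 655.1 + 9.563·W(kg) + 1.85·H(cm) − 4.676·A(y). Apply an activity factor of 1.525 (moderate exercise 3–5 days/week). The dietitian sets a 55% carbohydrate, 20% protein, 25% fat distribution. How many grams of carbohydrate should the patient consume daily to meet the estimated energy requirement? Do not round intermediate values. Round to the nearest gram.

Harris-Benedict: BMR = 655.1 + 9.563(75) + 1.85(166) − 4.676(89) = 1263.261 kcal/day.
TEE = 1263.261 × 1.525 = 1926.473 kcal/day.
Carbohydrate energy = 55% × 1926.473 = 1059.5602 kcal.
Carbohydrate = 1059.5602 ÷ 4 kcal/g = 264.89 g.

265 g/day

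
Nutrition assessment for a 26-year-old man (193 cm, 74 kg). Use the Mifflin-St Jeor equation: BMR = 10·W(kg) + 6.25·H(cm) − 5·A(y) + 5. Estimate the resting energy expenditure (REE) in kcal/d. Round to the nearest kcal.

Mifflin-St Jeor (male): BMR = 10(74) + 6.25(193) − 5(26) + 5 = 740 + 1206.25 − 130 + 5 = 1821.25 kcal/day.

1821 kcal/d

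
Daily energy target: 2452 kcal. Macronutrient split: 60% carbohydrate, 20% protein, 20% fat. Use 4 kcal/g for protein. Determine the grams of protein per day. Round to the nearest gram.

Protein energy = 20% × 2452 = 490.4 kcal.
At 4 kcal/g: 490.4 ÷ 4 = 122.6 g.

123 g/day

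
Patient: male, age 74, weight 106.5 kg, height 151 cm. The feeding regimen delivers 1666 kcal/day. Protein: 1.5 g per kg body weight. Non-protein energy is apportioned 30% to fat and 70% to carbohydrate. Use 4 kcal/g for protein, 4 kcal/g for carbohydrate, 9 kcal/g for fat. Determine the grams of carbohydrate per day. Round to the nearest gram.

180 g/day

Protein = 1.5 × 106.5 = 159.75 g → 159.75 × 4 = 639 kcal.
Non-protein calories = 1666 − 639 = 1027 kcal.
Fat: 30% × 1027 = 308.1 kcal; carbohydrate: 718.9 kcal.
Carbohydrate: 718.9 kcal ÷ 4 kcal/g = 179.725 g.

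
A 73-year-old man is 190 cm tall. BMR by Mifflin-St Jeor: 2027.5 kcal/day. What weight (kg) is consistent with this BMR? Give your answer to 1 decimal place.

120.0 kg

2027.5 = 10·W + 6.25(190) − 5(73) + 5
10·W = 2027.5 − 827.5 = 1200, so W = 120 kg.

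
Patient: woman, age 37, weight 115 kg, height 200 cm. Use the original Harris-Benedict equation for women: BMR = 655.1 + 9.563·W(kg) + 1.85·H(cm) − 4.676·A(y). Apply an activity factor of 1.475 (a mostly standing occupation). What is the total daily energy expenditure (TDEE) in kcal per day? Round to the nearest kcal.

2879 kcal per day

Harris-Benedict: BMR = 655.1 + 9.563(115) + 1.85(200) − 4.676(37) = 1951.833 kcal/day.
TEE = BMR × activity factor = 1951.833 × 1.475 = 2878.9537 kcal/day.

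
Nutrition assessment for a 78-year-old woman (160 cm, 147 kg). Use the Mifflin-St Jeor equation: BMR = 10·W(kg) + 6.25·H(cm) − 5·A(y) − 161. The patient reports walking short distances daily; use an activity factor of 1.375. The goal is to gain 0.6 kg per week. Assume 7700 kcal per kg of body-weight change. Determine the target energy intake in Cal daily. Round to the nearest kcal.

3299 Cal daily

Mifflin-St Jeor (female): BMR = 10(147) + 6.25(160) − 5(78) − 161 = 1470 + 1000 − 390 − 161 = 1919 kcal/day.
TEE = 1919 × 1.375 = 2638.625 kcal/day.
Required daily surplus = 0.6 × 7700 ÷ 7 = 660 kcal/day.
Target intake = 2638.625 + 660 = 3298.625 kcal/day.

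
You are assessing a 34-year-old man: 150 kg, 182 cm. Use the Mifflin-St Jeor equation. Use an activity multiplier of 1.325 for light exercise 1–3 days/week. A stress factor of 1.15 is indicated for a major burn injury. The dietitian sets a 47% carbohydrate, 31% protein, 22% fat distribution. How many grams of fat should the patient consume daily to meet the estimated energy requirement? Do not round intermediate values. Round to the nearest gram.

Mifflin-St Jeor (male): BMR = 10(150) + 6.25(182) − 5(34) + 5 = 1500 + 1137.5 − 170 + 5 = 2472.5 kcal/day.
TEE = 2472.5 × 1.325 = 3276.0625 kcal/day.
With stress factor 1.15: 3276.0625 × 1.15 = 3767.4719 kcal/day.
Fat energy = 22% × 3767.4719 = 828.8438 kcal.
Fat = 828.8438 ÷ 9 kcal/g = 92.0938 g.

92 g/day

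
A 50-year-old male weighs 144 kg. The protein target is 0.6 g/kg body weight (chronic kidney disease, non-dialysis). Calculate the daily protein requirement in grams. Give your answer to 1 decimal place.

86.4 g/day

Protein = 0.6 g/kg × 144 kg = 86.4 g/day.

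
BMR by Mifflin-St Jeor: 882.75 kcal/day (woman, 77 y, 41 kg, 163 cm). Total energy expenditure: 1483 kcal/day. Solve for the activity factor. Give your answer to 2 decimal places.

Activity factor = TEE ÷ BMR = 1483 ÷ 882.75 = 1.68.

1.68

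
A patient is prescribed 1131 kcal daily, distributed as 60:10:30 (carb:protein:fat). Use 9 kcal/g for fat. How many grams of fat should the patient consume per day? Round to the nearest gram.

Fat energy = 30% × 1131 = 339.3 kcal.
At 9 kcal/g: 339.3 ÷ 9 = 37.7 g.

38 g/day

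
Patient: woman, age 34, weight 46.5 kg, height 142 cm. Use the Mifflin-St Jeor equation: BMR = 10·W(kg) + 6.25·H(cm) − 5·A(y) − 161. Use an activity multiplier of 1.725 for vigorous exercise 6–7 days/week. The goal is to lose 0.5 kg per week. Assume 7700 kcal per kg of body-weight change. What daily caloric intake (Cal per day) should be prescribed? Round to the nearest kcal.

1212 Cal per day

Mifflin-St Jeor (female): BMR = 10(46.5) + 6.25(142) − 5(34) − 161 = 465 + 887.5 − 170 − 161 = 1021.5 kcal/day.
TEE = 1021.5 × 1.725 = 1762.0875 kcal/day.
Required daily deficit = 0.5 × 7700 ÷ 7 = 550 kcal/day.
Target intake = 1762.0875 − 550 = 1212.0875 kcal/day.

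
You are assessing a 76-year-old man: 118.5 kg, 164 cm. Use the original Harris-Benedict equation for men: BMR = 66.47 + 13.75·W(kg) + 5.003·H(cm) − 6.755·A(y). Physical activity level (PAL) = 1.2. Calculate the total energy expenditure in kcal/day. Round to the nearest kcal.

2404 kcal/day

Harris-Benedict: BMR = 66.47 + 13.75(118.5) + 5.003(164) − 6.755(76) = 2002.957 kcal/day.
TEE = BMR × activity factor = 2002.957 × 1.2 = 2403.5484 kcal/day.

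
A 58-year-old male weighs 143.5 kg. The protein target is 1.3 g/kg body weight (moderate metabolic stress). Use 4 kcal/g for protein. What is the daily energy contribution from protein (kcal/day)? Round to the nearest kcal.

Protein = 1.3 g/kg × 143.5 kg = 186.55 g/day.
Protein energy = 186.55 g × 4 kcal/g = 746.2 kcal/day.

746 kcal/day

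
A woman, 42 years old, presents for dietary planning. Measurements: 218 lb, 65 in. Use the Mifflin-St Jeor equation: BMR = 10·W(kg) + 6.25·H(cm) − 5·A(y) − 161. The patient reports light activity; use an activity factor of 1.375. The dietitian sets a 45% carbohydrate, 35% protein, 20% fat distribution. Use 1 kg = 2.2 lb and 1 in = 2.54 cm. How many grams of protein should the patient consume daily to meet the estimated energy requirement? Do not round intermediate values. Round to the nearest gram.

199 g/day

Convert to metric: weight = 218 ÷ 2.2 = 99.0909 kg; height = 65 × 2.54 = 165.1 cm.
Mifflin-St Jeor (female): BMR = 10(99.0909) + 6.25(165.1) − 5(42) − 161 = 990.9091 + 1031.875 − 210 − 161 = 1651.7841 kcal/day.
TEE = 1651.7841 × 1.375 = 2271.2031 kcal/day.
Protein energy = 35% × 2271.2031 = 794.9211 kcal.
Protein = 794.9211 ÷ 4 kcal/g = 198.7303 g.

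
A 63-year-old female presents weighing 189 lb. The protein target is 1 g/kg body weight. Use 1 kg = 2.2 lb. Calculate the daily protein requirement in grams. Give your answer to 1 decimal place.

85.9 g/day

Weight in kg = 189 ÷ 2.2 = 85.9091 kg.
Protein = 1 g/kg × 85.9091 kg = 85.9091 g/day.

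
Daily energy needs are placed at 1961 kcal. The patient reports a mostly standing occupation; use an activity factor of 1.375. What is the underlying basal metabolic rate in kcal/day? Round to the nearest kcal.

BMR = TEE ÷ activity factor = 1961 ÷ 1.375 = 1426.1818 kcal/day.

1426 kcal/day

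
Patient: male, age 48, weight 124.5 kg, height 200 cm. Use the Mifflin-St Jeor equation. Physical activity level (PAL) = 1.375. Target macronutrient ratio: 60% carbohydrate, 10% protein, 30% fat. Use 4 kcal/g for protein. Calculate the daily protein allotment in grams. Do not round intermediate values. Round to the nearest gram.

78 g/day

Mifflin-St Jeor (male): BMR = 10(124.5) + 6.25(200) − 5(48) + 5 = 1245 + 1250 − 240 + 5 = 2260 kcal/day.
TEE = 2260 × 1.375 = 3107.5 kcal/day.
Protein energy = 10% × 3107.5 = 310.75 kcal.
Protein = 310.75 ÷ 4 kcal/g = 77.6875 g.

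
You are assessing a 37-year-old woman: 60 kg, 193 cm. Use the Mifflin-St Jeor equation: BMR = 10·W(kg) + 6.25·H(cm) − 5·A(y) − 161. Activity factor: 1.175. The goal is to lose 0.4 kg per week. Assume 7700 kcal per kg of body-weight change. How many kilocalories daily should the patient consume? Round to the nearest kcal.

1276 kilocalories daily

Mifflin-St Jeor (female): BMR = 10(60) + 6.25(193) − 5(37) − 161 = 600 + 1206.25 − 185 − 161 = 1460.25 kcal/day.
TEE = 1460.25 × 1.175 = 1715.7938 kcal/day.
Required daily deficit = 0.4 × 7700 ÷ 7 = 440 kcal/day.
Target intake = 1715.7938 − 440 = 1275.7938 kcal/day.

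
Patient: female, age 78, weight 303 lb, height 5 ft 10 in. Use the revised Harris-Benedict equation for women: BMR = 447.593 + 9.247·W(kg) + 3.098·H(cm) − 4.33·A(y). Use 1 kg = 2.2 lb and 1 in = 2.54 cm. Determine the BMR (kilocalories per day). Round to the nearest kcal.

Convert to metric: weight = 303 ÷ 2.2 = 137.7273 kg; height = (5×12 + 10) × 2.54 = 70 × 2.54 = 177.8 cm.
Harris-Benedict: BMR = 447.593 + 9.247(137.7273) + 3.098(177.8) − 4.33(78) = 1934.2415 kcal/day.

1934 kilocalories per day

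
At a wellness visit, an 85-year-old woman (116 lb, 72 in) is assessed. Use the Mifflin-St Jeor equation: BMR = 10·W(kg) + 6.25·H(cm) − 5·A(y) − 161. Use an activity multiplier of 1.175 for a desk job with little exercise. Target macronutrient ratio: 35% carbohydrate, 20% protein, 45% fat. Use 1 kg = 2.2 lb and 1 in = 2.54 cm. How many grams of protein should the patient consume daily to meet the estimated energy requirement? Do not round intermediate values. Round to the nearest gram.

64 g/day

Convert to metric: weight = 116 ÷ 2.2 = 52.7273 kg; height = 72 × 2.54 = 182.88 cm.
Mifflin-St Jeor (female): BMR = 10(52.7273) + 6.25(182.88) − 5(85) − 161 = 527.2727 + 1143 − 425 − 161 = 1084.2727 kcal/day.
TEE = 1084.2727 × 1.175 = 1274.0205 kcal/day.
Protein energy = 20% × 1274.0205 = 254.8041 kcal.
Protein = 254.8041 ÷ 4 kcal/g = 63.701 g.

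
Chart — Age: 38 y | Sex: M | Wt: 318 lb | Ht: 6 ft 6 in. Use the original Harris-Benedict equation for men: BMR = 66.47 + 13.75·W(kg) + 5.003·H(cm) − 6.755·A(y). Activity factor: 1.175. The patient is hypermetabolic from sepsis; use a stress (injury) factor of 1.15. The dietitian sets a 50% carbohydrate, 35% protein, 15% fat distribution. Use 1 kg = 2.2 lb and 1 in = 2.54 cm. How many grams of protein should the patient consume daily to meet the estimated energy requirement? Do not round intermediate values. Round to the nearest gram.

330 g/day

Convert to metric: weight = 318 ÷ 2.2 = 144.5455 kg; height = (6×12 + 6) × 2.54 = 78 × 2.54 = 198.12 cm.
Harris-Benedict: BMR = 66.47 + 13.75(144.5455) + 5.003(198.12) − 6.755(38) = 2788.4744 kcal/day.
TEE = 2788.4744 × 1.175 = 3276.4574 kcal/day.
With stress factor 1.15: 3276.4574 × 1.15 = 3767.926 kcal/day.
Protein energy = 35% × 3767.926 = 1318.7741 kcal.
Protein = 1318.7741 ÷ 4 kcal/g = 329.6935 g.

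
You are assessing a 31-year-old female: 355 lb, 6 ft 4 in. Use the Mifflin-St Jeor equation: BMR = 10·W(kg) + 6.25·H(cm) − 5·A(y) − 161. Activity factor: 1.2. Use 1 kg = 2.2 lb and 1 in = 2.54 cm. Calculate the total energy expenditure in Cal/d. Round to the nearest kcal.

Convert to metric: weight = 355 ÷ 2.2 = 161.3636 kg; height = (6×12 + 4) × 2.54 = 76 × 2.54 = 193.04 cm.
Mifflin-St Jeor (female): BMR = 10(161.3636) + 6.25(193.04) − 5(31) − 161 = 1613.6364 + 1206.5 − 155 − 161 = 2504.1364 kcal/day.
TEE = BMR × activity factor = 2504.1364 × 1.2 = 3004.9636 kcal/day.

3005 Cal/d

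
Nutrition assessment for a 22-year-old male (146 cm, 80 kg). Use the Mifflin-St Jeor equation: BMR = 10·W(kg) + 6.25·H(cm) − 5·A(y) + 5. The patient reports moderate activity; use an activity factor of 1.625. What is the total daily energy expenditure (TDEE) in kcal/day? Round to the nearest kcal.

2612 kcal/day

Mifflin-St Jeor (male): BMR = 10(80) + 6.25(146) − 5(22) + 5 = 800 + 912.5 − 110 + 5 = 1607.5 kcal/day.
TEE = BMR × activity factor = 1607.5 × 1.625 = 2612.1875 kcal/day.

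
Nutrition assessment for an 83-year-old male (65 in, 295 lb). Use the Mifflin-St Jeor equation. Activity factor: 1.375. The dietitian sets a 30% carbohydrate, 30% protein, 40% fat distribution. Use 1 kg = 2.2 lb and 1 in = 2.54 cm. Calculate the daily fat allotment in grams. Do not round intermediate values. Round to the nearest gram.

120 g/day

Convert to metric: weight = 295 ÷ 2.2 = 134.0909 kg; height = 65 × 2.54 = 165.1 cm.
Mifflin-St Jeor (male): BMR = 10(134.0909) + 6.25(165.1) − 5(83) + 5 = 1340.9091 + 1031.875 − 415 + 5 = 1962.7841 kcal/day.
TEE = 1962.7841 × 1.375 = 2698.8281 kcal/day.
Fat energy = 40% × 2698.8281 = 1079.5313 kcal.
Fat = 1079.5313 ÷ 9 kcal/g = 119.9479 g.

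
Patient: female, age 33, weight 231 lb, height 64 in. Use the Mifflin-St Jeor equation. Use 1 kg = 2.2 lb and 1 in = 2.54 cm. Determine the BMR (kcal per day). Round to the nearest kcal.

1740 kcal per day

Convert to metric: weight = 231 ÷ 2.2 = 105 kg; height = 64 × 2.54 = 162.56 cm.
Mifflin-St Jeor (female): BMR = 10(105) + 6.25(162.56) − 5(33) − 161 = 1050 + 1016 − 165 − 161 = 1740 kcal/day.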